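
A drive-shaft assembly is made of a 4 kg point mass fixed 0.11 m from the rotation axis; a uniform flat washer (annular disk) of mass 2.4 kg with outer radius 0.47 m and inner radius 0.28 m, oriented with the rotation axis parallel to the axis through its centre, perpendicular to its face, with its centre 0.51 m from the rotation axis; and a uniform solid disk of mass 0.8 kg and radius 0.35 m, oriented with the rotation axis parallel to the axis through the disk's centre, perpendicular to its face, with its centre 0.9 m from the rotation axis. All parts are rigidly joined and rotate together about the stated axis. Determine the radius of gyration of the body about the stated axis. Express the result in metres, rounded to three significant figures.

Point mass: I_cm = 0; centre at d = 0.11 m, so I = I_cm + Md² gives I = 0 + (4)(0.11)² = 0.0484 kg·m².
Annular disk: I_cm = (1/2)M(R²+r²) = (1/2)(2.4)[(0.47)² + (0.28)²] = 0.35916 kg·m²; centre at d = 0.51 m, so I = I_cm + Md² gives I = 0.35916 + (2.4)(0.51)² = 0.9834 kg·m².
Solid disk: I_cm = (1/2)MR² = (1/2)(0.8)(0.35)² = 0.049 kg·m²; centre at d = 0.9 m, so I = I_cm + Md² gives I = 0.049 + (0.8)(0.9)² = 0.697 kg·m².
Total I = 1.7288 kg·m²; total mass M = 7.2 kg.
k = √(I/M) = √(1.7288/7.2) = 0.49001 m.

0.490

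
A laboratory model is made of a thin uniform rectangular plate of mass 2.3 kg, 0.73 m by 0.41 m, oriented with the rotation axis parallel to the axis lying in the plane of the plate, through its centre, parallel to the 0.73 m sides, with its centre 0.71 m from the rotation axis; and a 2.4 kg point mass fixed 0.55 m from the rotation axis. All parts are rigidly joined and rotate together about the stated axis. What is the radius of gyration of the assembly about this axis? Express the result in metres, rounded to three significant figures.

0.639

Rectangular plate: I_cm = (1/12)Mb² = (1/12)(2.3)(0.41)² = 0.032219 kg m²; centre at d = 0.71 m, so I = I_cm + Md² gives I = 0.032219 + (2.3)(0.71)² = 1.1916 kg m².
Point mass: I_cm = 0; centre at d = 0.55 m, so I = I_cm + Md² gives I = 0 + (2.4)(0.55)² = 0.726 kg m².
Total I = 1.9176 kg m²; total mass M = 4.7 kg.
k = √(I/M) = √(1.9176/4.7) = 0.63876 m.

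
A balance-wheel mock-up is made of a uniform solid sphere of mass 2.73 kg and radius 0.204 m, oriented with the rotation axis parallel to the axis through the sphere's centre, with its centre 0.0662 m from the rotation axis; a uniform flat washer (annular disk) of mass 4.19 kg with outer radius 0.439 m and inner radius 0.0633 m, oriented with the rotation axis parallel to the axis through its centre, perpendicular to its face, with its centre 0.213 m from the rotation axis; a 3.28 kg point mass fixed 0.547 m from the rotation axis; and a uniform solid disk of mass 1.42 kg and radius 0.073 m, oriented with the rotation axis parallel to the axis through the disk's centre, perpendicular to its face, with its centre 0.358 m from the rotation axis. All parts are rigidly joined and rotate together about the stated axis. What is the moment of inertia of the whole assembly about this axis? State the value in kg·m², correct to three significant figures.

Solid sphere: I_cm = (2/5)MR² = (2/5)(2.73)(0.204)² = 0.045445 kg·m²; centre at d = 0.0662 m, so the parallel axis theorem gives I = 0.045445 + (2.73)(0.0662)² = 0.057409 kg·m².
Annular disk: I_cm = (1/2)M(R²+r²) = (1/2)(4.19)[(0.439)² + (0.0633)²] = 0.41214 kg·m²; centre at d = 0.213 m, so the parallel axis theorem gives I = 0.41214 + (4.19)(0.213)² = 0.60224 kg·m².
Point mass: I_cm = 0; centre at d = 0.547 m, so the parallel axis theorem gives I = 0 + (3.28)(0.547)² = 0.98141 kg·m².
Solid disk: I_cm = (1/2)MR² = (1/2)(1.42)(0.073)² = 0.0037836 kg·m²; centre at d = 0.358 m, so the parallel axis theorem gives I = 0.0037836 + (1.42)(0.358)² = 0.18578 kg·m².
Total I = 0.057409 + 0.60224 + 0.98141 + 0.18578 = 1.8268 kg·m².

1.83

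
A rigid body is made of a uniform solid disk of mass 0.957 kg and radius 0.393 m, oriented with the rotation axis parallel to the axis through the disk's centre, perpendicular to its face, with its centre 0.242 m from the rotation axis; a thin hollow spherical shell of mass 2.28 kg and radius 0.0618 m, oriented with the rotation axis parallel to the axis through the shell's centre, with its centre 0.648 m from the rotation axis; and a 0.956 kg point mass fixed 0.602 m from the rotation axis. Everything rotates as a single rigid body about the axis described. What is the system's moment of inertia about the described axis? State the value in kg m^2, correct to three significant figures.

Solid disk: I_cm = (1/2)MR² = (1/2)(0.957)(0.393)² = 0.073904 kg m^2; centre at d = 0.242 m, so I = I_cm + Md² gives I = 0.073904 + (0.957)(0.242)² = 0.12995 kg m^2.
Spherical shell: I_cm = (2/3)MR² = (2/3)(2.28)(0.0618)² = 0.0058052 kg m^2; centre at d = 0.648 m, so I = I_cm + Md² gives I = 0.0058052 + (2.28)(0.648)² = 0.96319 kg m^2.
Point mass: I_cm = 0; centre at d = 0.602 m, so I = I_cm + Md² gives I = 0 + (0.956)(0.602)² = 0.34646 kg m^2.
Total I = 0.12995 + 0.96319 + 0.34646 = 1.4396 kg m^2.

1.44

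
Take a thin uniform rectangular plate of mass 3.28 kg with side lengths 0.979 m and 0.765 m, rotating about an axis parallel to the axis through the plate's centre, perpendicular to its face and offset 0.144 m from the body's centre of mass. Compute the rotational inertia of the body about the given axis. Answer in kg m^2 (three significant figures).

I_cm = (1/12)M(a²+b²) = (1/12)(3.28)[(0.979)² + (0.765)²] = 0.42194 kg m^2; centre at d = 0.144 m, so the parallel axis theorem gives I = 0.42194 + (3.28)(0.144)² = 0.48995 kg m^2.

0.490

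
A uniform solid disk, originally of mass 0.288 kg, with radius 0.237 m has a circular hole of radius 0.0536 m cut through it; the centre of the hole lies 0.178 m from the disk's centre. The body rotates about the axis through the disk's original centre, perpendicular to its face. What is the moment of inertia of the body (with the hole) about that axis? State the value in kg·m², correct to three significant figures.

0.00760

Unpierced body about its centre: I₀ = (1/2)MR² = (1/2)(0.288)(0.237)² = 0.0080883 kg·m².
The removed disk has mass m = M·(r/R)² = (0.288)(0.0536/0.237)² = 0.014731 kg (same uniform areal density).
Its moment of inertia about the rotation axis (parallel-axis theorem): I_hole = (1/2)mr² + md² = (1/2)(0.014731)(0.0536)² + (0.014731)(0.178)² = 0.00048789 kg·m².
Treating the hole as negative mass, I = I₀ − I_hole = 0.0080883 − 0.00048789 = 0.0076004 kg·m².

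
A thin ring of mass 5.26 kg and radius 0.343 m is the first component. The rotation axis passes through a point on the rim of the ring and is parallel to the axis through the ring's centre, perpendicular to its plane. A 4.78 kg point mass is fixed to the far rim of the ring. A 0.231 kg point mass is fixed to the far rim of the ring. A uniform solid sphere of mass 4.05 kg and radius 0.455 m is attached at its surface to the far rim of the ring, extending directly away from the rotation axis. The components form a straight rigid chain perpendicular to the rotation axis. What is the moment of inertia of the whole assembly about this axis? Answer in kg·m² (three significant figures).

9.20

Thin ring: I_cm = MR² = (5.26)(0.343)² = 0.61883 kg·m²; centre at d = 0.343 m, so I = I_cm + Md² gives I = 0.61883 + (5.26)(0.343)² = 1.2377 kg·m².
Point mass: I_cm = 0; centre at d = 0.343 + 0.343 = 0.686 m, so I = I_cm + Md² gives I = 0 + (4.78)(0.686)² = 2.2494 kg·m².
Point mass: I_cm = 0; centre at d = 0.343 + 0.343 = 0.686 m, so I = I_cm + Md² gives I = 0 + (0.231)(0.686)² = 0.10871 kg·m².
Solid sphere: I_cm = (2/5)MR² = (2/5)(4.05)(0.455)² = 0.33538 kg·m²; centre at d = 0.343 + 0.343 + 0.455 = 1.141 m, so I = I_cm + Md² gives I = 0.33538 + (4.05)(1.141)² = 5.608 kg·m².
Total I = 1.2377 + 2.2494 + 0.10871 + 5.608 = 9.2038 kg·m².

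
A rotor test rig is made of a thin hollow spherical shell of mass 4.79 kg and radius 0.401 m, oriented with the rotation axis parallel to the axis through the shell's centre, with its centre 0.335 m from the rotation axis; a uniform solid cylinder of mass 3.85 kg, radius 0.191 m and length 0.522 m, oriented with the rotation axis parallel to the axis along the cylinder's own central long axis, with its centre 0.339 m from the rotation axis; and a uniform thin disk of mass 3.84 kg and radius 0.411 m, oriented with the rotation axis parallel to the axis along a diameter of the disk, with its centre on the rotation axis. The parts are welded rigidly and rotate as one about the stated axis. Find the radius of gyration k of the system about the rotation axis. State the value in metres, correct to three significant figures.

0.372

Spherical shell: I_cm = (2/3)MR² = (2/3)(4.79)(0.401)² = 0.51349 kg·m²; centre at d = 0.335 m, so the parallel axis theorem gives I = 0.51349 + (4.79)(0.335)² = 1.051 kg·m².
Solid cylinder: I_cm = (1/2)MR² = (1/2)(3.85)(0.191)² = 0.070226 kg·m²; centre at d = 0.339 m, so the parallel axis theorem gives I = 0.070226 + (3.85)(0.339)² = 0.51267 kg·m².
Thin disk: I_cm = (1/4)MR² = (1/4)(3.84)(0.411)² = 0.16216 kg·m²; axis through the centre, so I = 0.16216 kg·m².
Total I = 1.7259 kg·m²; total mass M = 12.48 kg.
k = √(I/M) = √(1.7259/12.48) = 0.37188 m.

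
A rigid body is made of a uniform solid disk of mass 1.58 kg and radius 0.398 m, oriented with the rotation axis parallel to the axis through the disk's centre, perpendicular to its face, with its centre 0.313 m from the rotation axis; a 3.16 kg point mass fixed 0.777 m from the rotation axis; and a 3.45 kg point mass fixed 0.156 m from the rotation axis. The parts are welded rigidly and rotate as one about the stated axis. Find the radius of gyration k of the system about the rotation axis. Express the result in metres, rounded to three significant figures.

0.527

Solid disk: I_cm = (1/2)MR² = (1/2)(1.58)(0.398)² = 0.12514 kg m^2; centre at d = 0.313 m, so I = I_cm + Md² gives I = 0.12514 + (1.58)(0.313)² = 0.27993 kg m^2.
Point mass: I_cm = 0; centre at d = 0.777 m, so I = I_cm + Md² gives I = 0 + (3.16)(0.777)² = 1.9078 kg m^2.
Point mass: I_cm = 0; centre at d = 0.156 m, so I = I_cm + Md² gives I = 0 + (3.45)(0.156)² = 0.083959 kg m^2.
Total I = 2.2717 kg m^2; total mass M = 8.19 kg.
k = √(I/M) = √(2.2717/8.19) = 0.52666 m.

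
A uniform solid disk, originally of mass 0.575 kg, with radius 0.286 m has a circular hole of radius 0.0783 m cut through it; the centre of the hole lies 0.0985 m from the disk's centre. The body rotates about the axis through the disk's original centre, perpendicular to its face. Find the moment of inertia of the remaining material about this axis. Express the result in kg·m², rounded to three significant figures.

0.0230

Unpierced body about its centre: I₀ = (1/2)MR² = (1/2)(0.575)(0.286)² = 0.023516 kg·m².
The removed disk has mass m = M·(r/R)² = (0.575)(0.0783/0.286)² = 0.043098 kg (same uniform areal density).
Its moment of inertia about the rotation axis (parallel-axis theorem): I_hole = (1/2)mr² + md² = (1/2)(0.043098)(0.0783)² + (0.043098)(0.0985)² = 0.00055026 kg·m².
Treating the hole as negative mass, I = I₀ − I_hole = 0.023516 − 0.00055026 = 0.022966 kg·m².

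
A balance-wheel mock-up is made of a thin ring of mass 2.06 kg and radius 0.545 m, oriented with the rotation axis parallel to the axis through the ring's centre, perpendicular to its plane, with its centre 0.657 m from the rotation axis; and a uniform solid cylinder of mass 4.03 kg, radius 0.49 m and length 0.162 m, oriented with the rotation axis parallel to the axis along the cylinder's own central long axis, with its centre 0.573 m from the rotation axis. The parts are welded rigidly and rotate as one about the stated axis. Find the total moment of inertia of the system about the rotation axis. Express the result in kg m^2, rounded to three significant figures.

3.31

Thin ring: I_cm = MR² = (2.06)(0.545)² = 0.61187 kg m^2; centre at d = 0.657 m, so the parallel axis theorem gives I = 0.61187 + (2.06)(0.657)² = 1.5011 kg m^2.
Solid cylinder: I_cm = (1/2)MR² = (1/2)(4.03)(0.49)² = 0.4838 kg m^2; centre at d = 0.573 m, so the parallel axis theorem gives I = 0.4838 + (4.03)(0.573)² = 1.807 kg m^2.
Total I = 1.5011 + 1.807 = 3.308 kg m^2.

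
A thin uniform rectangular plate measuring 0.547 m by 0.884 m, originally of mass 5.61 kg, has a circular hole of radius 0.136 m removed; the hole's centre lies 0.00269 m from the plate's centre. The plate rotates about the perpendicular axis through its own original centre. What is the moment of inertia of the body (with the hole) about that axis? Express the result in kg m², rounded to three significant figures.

Unpierced body about its centre: I₀ = (1/12)M(a²+b²) = (1/12)(5.61)[(0.547)² + (0.884)²] = 0.50521 kg m².
The removed disk has mass m = M·πr²/(ab) = (5.61)·π(0.136)²/(0.547·0.884) = 0.67414 kg (same uniform areal density).
Its moment of inertia about the rotation axis (parallel-axis theorem): I_hole = (1/2)mr² + md² = (1/2)(0.67414)(0.136)² + (0.67414)(0.00269)² = 0.0062393 kg m².
Treating the hole as negative mass, I = I₀ − I_hole = 0.50521 − 0.0062393 = 0.49897 kg m².

0.499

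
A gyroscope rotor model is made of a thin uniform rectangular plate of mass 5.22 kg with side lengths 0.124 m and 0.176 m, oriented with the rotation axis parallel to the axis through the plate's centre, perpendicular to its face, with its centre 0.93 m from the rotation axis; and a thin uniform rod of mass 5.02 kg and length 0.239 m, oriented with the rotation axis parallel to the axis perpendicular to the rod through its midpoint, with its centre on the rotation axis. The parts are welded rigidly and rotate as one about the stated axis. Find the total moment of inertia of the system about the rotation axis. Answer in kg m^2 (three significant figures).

4.56

Rectangular plate: I_cm = (1/12)M(a²+b²) = (1/12)(5.22)[(0.124)² + (0.176)²] = 0.020163 kg m^2; centre at d = 0.93 m, so the parallel axis theorem gives I = 0.020163 + (5.22)(0.93)² = 4.5349 kg m^2.
Thin rod: I_cm = (1/12)ML² = (1/12)(5.02)(0.239)² = 0.023896 kg m^2; axis through the centre, so I = 0.023896 kg m^2.
Total I = 4.5349 + 0.023896 = 4.5588 kg m^2.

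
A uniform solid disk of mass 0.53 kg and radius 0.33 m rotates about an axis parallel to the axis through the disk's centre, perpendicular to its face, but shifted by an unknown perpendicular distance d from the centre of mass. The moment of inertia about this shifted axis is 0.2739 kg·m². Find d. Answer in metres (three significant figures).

0.680

About the centre-of-mass axis, I_cm = (1/2)MR² = (1/2)(0.53)(0.33)² = 0.028859 kg·m².
Parallel axis theorem: I = I_cm + Md², so Md² = 0.2739 − 0.028859 = 0.24504 kg·m².
d = √(0.24504 / 0.53) = 0.67996 m.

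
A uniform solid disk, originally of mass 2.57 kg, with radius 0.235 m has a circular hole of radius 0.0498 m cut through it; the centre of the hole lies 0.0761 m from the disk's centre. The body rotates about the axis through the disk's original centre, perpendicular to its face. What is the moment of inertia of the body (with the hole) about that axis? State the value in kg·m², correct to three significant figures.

Unpierced body about its centre: I₀ = (1/2)MR² = (1/2)(2.57)(0.235)² = 0.070964 kg·m².
The removed disk has mass m = M·(r/R)² = (2.57)(0.0498/0.235)² = 0.11541 kg (same uniform areal density).
Its moment of inertia about the rotation axis (parallel-axis theorem): I_hole = (1/2)mr² + md² = (1/2)(0.11541)(0.0498)² + (0.11541)(0.0761)² = 0.0008115 kg·m².
Treating the hole as negative mass, I = I₀ − I_hole = 0.070964 − 0.0008115 = 0.070153 kg·m².

0.0702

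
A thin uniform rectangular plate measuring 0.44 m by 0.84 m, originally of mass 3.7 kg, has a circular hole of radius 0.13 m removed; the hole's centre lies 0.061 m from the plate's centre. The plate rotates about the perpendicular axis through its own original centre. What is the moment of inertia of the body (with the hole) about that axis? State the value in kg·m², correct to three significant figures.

Unpierced body about its centre: I₀ = (1/12)M(a²+b²) = (1/12)(3.7)[(0.44)² + (0.84)²] = 0.27725 kg·m².
The removed disk has mass m = M·πr²/(ab) = (3.7)·π(0.13)²/(0.44·0.84) = 0.5315 kg (same uniform areal density).
Its moment of inertia about the rotation axis (parallel-axis theorem): I_hole = (1/2)mr² + md² = (1/2)(0.5315)(0.13)² + (0.5315)(0.061)² = 0.0064689 kg·m².
Treating the hole as negative mass, I = I₀ − I_hole = 0.27725 − 0.0064689 = 0.27078 kg·m².

0.271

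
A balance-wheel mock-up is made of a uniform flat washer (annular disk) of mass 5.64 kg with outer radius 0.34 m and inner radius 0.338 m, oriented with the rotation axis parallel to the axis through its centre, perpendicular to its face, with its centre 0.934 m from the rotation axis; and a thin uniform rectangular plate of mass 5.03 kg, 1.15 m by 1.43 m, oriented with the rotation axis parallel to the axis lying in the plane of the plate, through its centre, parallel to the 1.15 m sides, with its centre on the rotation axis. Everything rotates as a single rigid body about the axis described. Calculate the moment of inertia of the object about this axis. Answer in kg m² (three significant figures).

Annular disk: I_cm = (1/2)M(R²+r²) = (1/2)(5.64)[(0.34)² + (0.338)²] = 0.64816 kg m²; centre at d = 0.934 m, so I = I_cm + Md² gives I = 0.64816 + (5.64)(0.934)² = 5.5682 kg m².
Rectangular plate: I_cm = (1/12)Mb² = (1/12)(5.03)(1.43)² = 0.85715 kg m²; axis through the centre, so I = 0.85715 kg m².
Total I = 5.5682 + 0.85715 = 6.4254 kg m².

6.43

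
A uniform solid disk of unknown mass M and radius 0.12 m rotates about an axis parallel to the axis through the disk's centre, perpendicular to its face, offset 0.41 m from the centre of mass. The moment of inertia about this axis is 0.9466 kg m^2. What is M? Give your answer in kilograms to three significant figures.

5.40

I = I_cm + Md² = (1/2)MR² + Md² = M·[0.5·(0.12)² + (0.41)²] = M·0.1753.
So M = 0.9466 / 0.1753 = 5.3999 kg.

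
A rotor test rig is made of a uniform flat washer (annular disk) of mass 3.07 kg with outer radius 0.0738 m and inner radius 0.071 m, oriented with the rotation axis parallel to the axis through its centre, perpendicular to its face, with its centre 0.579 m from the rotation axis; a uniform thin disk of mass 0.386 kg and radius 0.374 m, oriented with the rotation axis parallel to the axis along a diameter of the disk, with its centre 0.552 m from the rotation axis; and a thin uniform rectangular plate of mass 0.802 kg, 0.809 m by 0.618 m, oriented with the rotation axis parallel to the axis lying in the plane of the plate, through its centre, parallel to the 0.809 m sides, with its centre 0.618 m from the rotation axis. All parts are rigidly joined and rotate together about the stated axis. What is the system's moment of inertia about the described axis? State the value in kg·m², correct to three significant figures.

Annular disk: I_cm = (1/2)M(R²+r²) = (1/2)(3.07)[(0.0738)² + (0.071)²] = 0.016098 kg·m²; centre at d = 0.579 m, so the parallel axis theorem gives I = 0.016098 + (3.07)(0.579)² = 1.0453 kg·m².
Thin disk: I_cm = (1/4)MR² = (1/4)(0.386)(0.374)² = 0.013498 kg·m²; centre at d = 0.552 m, so the parallel axis theorem gives I = 0.013498 + (0.386)(0.552)² = 0.13111 kg·m².
Rectangular plate: I_cm = (1/12)Mb² = (1/12)(0.802)(0.618)² = 0.025525 kg·m²; centre at d = 0.618 m, so the parallel axis theorem gives I = 0.025525 + (0.802)(0.618)² = 0.33183 kg·m².
Total I = 1.0453 + 0.13111 + 0.33183 = 1.5082 kg·m².

1.51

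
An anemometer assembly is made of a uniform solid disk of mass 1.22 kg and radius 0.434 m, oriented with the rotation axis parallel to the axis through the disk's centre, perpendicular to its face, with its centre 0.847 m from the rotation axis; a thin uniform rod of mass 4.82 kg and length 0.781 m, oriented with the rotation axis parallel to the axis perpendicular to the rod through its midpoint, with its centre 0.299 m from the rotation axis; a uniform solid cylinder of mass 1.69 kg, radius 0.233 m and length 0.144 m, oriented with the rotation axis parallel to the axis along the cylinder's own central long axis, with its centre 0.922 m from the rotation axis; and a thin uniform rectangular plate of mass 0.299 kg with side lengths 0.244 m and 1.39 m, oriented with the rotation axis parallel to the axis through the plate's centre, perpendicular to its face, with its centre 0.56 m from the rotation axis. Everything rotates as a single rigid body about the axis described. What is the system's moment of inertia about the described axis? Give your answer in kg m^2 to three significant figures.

Solid disk: I_cm = (1/2)MR² = (1/2)(1.22)(0.434)² = 0.1149 kg m^2; centre at d = 0.847 m, so the parallel axis theorem gives I = 0.1149 + (1.22)(0.847)² = 0.99014 kg m^2.
Thin rod: I_cm = (1/12)ML² = (1/12)(4.82)(0.781)² = 0.245 kg m^2; centre at d = 0.299 m, so the parallel axis theorem gives I = 0.245 + (4.82)(0.299)² = 0.67591 kg m^2.
Solid cylinder: I_cm = (1/2)MR² = (1/2)(1.69)(0.233)² = 0.045874 kg m^2; centre at d = 0.922 m, so the parallel axis theorem gives I = 0.045874 + (1.69)(0.922)² = 1.4825 kg m^2.
Rectangular plate: I_cm = (1/12)M(a²+b²) = (1/12)(0.299)[(0.244)² + (1.39)²] = 0.049625 kg m^2; centre at d = 0.56 m, so the parallel axis theorem gives I = 0.049625 + (0.299)(0.56)² = 0.14339 kg m^2.
Total I = 0.99014 + 0.67591 + 1.4825 + 0.14339 = 3.292 kg m^2.

3.29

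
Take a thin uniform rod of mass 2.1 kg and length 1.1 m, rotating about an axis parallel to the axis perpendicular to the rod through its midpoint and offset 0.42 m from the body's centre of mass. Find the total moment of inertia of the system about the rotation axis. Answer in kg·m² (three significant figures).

I_cm = (1/12)ML² = (1/12)(2.1)(1.1)² = 0.21175 kg·m²; centre at d = 0.42 m, so the parallel axis theorem gives I = 0.21175 + (2.1)(0.42)² = 0.58219 kg·m².

0.582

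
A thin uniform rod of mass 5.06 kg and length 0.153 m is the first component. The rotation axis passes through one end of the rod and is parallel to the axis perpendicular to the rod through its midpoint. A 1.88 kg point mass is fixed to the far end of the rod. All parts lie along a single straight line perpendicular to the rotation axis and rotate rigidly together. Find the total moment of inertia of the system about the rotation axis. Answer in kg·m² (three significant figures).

Thin rod: I_cm = (1/12)ML² = (1/12)(5.06)(0.153)² = 0.0098708 kg·m²; centre at d = 0.0765 m, so the parallel axis theorem gives I = 0.0098708 + (5.06)(0.0765)² = 0.039483 kg·m².
Point mass: I_cm = 0; centre at d = 0.0765 + 0.0765 = 0.153 m, so the parallel axis theorem gives I = 0 + (1.88)(0.153)² = 0.044009 kg·m².
Total I = 0.039483 + 0.044009 = 0.083492 kg·m².

0.0835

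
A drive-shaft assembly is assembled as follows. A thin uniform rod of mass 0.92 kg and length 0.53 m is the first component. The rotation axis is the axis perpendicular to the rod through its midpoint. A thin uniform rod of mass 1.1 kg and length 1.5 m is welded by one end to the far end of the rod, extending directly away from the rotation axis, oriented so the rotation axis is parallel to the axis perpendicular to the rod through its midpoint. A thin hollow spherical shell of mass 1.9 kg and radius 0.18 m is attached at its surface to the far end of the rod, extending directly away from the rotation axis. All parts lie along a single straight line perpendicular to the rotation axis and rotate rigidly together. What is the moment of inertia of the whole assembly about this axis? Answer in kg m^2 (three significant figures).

8.59

Thin rod: I_cm = (1/12)ML² = (1/12)(0.92)(0.53)² = 0.021536 kg m^2; axis through the centre, so I = 0.021536 kg m^2.
Thin rod: I_cm = (1/12)ML² = (1/12)(1.1)(1.5)² = 0.20625 kg m^2; centre at d = 0.265 + 0.75 = 1.015 m, so I = I_cm + Md² gives I = 0.20625 + (1.1)(1.015)² = 1.3395 kg m^2.
Spherical shell: I_cm = (2/3)MR² = (2/3)(1.9)(0.18)² = 0.04104 kg m^2; centre at d = 0.265 + 0.75 + 0.75 + 0.18 = 1.945 m, so I = I_cm + Md² gives I = 0.04104 + (1.9)(1.945)² = 7.2288 kg m^2.
Total I = 0.021536 + 1.3395 + 7.2288 = 8.5898 kg m^2.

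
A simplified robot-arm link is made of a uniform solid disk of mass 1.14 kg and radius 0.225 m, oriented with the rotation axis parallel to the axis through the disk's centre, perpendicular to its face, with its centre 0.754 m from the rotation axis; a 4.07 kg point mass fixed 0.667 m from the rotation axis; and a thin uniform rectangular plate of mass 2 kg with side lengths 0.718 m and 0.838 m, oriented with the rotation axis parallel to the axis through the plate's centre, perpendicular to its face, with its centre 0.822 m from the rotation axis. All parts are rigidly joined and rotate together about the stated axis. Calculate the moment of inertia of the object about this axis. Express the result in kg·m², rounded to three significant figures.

4.04

Solid disk: I_cm = (1/2)MR² = (1/2)(1.14)(0.225)² = 0.028856 kg·m²; centre at d = 0.754 m, so the parallel axis theorem gives I = 0.028856 + (1.14)(0.754)² = 0.67696 kg·m².
Point mass: I_cm = 0; centre at d = 0.667 m, so the parallel axis theorem gives I = 0 + (4.07)(0.667)² = 1.8107 kg·m².
Rectangular plate: I_cm = (1/12)M(a²+b²) = (1/12)(2)[(0.718)² + (0.838)²] = 0.20296 kg·m²; centre at d = 0.822 m, so the parallel axis theorem gives I = 0.20296 + (2)(0.822)² = 1.5543 kg·m².
Total I = 0.67696 + 1.8107 + 1.5543 = 4.042 kg·m².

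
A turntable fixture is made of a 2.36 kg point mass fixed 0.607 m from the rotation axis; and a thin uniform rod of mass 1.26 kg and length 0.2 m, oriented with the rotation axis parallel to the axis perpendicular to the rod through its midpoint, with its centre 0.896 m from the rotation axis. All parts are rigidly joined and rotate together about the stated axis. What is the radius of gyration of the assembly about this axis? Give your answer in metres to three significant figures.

Point mass: I_cm = 0; centre at d = 0.607 m, so the parallel axis theorem gives I = 0 + (2.36)(0.607)² = 0.86954 kg m².
Thin rod: I_cm = (1/12)ML² = (1/12)(1.26)(0.2)² = 0.0042 kg m²; centre at d = 0.896 m, so the parallel axis theorem gives I = 0.0042 + (1.26)(0.896)² = 1.0157 kg m².
Total I = 1.8853 kg m²; total mass M = 3.62 kg.
k = √(I/M) = √(1.8853/3.62) = 0.72166 m.

0.722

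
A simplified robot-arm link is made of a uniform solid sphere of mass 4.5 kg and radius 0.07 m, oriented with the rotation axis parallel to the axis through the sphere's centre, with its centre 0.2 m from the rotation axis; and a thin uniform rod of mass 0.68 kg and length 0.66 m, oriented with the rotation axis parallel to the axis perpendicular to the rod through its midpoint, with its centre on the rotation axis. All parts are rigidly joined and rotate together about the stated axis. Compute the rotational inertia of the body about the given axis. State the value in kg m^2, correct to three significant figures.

0.214

Solid sphere: I_cm = (2/5)MR² = (2/5)(4.5)(0.07)² = 0.00882 kg m^2; centre at d = 0.2 m, so I = I_cm + Md² gives I = 0.00882 + (4.5)(0.2)² = 0.18882 kg m^2.
Thin rod: I_cm = (1/12)ML² = (1/12)(0.68)(0.66)² = 0.024684 kg m^2; axis through the centre, so I = 0.024684 kg m^2.
Total I = 0.18882 + 0.024684 = 0.2135 kg m^2.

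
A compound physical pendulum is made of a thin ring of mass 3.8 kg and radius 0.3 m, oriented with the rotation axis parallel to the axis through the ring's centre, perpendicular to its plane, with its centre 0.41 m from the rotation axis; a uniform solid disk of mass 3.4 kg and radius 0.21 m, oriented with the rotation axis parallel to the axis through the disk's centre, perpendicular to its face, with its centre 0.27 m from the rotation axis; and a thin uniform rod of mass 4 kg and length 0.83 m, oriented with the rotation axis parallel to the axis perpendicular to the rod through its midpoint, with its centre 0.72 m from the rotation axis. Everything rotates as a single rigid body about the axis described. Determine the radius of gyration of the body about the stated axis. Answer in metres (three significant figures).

Thin ring: I_cm = MR² = (3.8)(0.3)² = 0.342 kg m^2; centre at d = 0.41 m, so the parallel axis theorem gives I = 0.342 + (3.8)(0.41)² = 0.98078 kg m^2.
Solid disk: I_cm = (1/2)MR² = (1/2)(3.4)(0.21)² = 0.07497 kg m^2; centre at d = 0.27 m, so the parallel axis theorem gives I = 0.07497 + (3.4)(0.27)² = 0.32283 kg m^2.
Thin rod: I_cm = (1/12)ML² = (1/12)(4)(0.83)² = 0.22963 kg m^2; centre at d = 0.72 m, so the parallel axis theorem gives I = 0.22963 + (4)(0.72)² = 2.3032 kg m^2.
Total I = 3.6068 kg m^2; total mass M = 11.2 kg.
k = √(I/M) = √(3.6068/11.2) = 0.56749 m.

0.567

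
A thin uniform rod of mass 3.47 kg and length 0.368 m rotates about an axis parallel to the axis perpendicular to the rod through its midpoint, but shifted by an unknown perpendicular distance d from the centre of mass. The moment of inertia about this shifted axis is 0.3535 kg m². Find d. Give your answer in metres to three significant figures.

About the centre-of-mass axis, I_cm = (1/12)ML² = (1/12)(3.47)(0.368)² = 0.03916 kg m².
Parallel axis theorem: I = I_cm + Md², so Md² = 0.3535 − 0.03916 = 0.31434 kg m².
d = √(0.31434 / 3.47) = 0.30098 m.

0.301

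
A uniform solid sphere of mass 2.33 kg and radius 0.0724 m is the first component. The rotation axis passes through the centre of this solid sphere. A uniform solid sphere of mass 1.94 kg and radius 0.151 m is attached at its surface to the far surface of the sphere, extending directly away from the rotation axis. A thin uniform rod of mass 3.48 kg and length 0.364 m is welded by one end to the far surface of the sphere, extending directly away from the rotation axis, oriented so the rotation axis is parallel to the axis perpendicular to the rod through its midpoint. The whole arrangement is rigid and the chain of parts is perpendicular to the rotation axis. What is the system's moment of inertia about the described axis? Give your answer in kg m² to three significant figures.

1.24

Solid sphere: I_cm = (2/5)MR² = (2/5)(2.33)(0.0724)² = 0.0048853 kg m²; axis through the centre, so I = 0.0048853 kg m².
Solid sphere: I_cm = (2/5)MR² = (2/5)(1.94)(0.151)² = 0.017694 kg m²; centre at d = 0.0724 + 0.151 = 0.2234 m, so I = I_cm + Md² gives I = 0.017694 + (1.94)(0.2234)² = 0.11451 kg m².
Thin rod: I_cm = (1/12)ML² = (1/12)(3.48)(0.364)² = 0.038424 kg m²; centre at d = 0.0724 + 0.151 + 0.151 + 0.182 = 0.5564 m, so I = I_cm + Md² gives I = 0.038424 + (3.48)(0.5564)² = 1.1158 kg m².
Total I = 0.0048853 + 0.11451 + 1.1158 = 1.2352 kg m².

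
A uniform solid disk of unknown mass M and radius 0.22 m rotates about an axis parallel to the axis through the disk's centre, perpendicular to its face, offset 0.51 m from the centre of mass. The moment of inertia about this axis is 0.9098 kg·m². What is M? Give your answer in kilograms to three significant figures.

3.20

I = I_cm + Md² = (1/2)MR² + Md² = M·[0.5·(0.22)² + (0.51)²] = M·0.2843.
So M = 0.9098 / 0.2843 = 3.2001 kg.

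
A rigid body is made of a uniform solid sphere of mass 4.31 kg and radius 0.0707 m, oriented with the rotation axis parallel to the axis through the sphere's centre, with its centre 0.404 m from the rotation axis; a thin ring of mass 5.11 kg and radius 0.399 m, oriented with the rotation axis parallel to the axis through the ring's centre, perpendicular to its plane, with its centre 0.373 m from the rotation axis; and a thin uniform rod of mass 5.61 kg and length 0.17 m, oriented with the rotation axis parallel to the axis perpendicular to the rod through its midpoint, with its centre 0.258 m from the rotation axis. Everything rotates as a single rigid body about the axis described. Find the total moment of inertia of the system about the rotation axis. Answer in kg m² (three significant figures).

2.62

Solid sphere: I_cm = (2/5)MR² = (2/5)(4.31)(0.0707)² = 0.0086174 kg m²; centre at d = 0.404 m, so I = I_cm + Md² gives I = 0.0086174 + (4.31)(0.404)² = 0.71208 kg m².
Thin ring: I_cm = MR² = (5.11)(0.399)² = 0.81352 kg m²; centre at d = 0.373 m, so I = I_cm + Md² gives I = 0.81352 + (5.11)(0.373)² = 1.5245 kg m².
Thin rod: I_cm = (1/12)ML² = (1/12)(5.61)(0.17)² = 0.013511 kg m²; centre at d = 0.258 m, so I = I_cm + Md² gives I = 0.013511 + (5.61)(0.258)² = 0.38693 kg m².
Total I = 0.71208 + 1.5245 + 0.38693 = 2.6235 kg m².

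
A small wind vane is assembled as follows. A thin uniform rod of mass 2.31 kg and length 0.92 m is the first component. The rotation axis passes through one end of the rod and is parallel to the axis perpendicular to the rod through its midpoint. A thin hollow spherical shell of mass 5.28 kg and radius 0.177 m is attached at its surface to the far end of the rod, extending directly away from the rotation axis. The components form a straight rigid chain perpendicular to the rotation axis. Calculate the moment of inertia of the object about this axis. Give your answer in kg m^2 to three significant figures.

7.12

Thin rod: I_cm = (1/12)ML² = (1/12)(2.31)(0.92)² = 0.16293 kg m^2; centre at d = 0.46 m, so I = I_cm + Md² gives I = 0.16293 + (2.31)(0.46)² = 0.65173 kg m^2.
Spherical shell: I_cm = (2/3)MR² = (2/3)(5.28)(0.177)² = 0.11028 kg m^2; centre at d = 0.46 + 0.46 + 0.177 = 1.097 m, so I = I_cm + Md² gives I = 0.11028 + (5.28)(1.097)² = 6.4643 kg m^2.
Total I = 0.65173 + 6.4643 = 7.116 kg m^2.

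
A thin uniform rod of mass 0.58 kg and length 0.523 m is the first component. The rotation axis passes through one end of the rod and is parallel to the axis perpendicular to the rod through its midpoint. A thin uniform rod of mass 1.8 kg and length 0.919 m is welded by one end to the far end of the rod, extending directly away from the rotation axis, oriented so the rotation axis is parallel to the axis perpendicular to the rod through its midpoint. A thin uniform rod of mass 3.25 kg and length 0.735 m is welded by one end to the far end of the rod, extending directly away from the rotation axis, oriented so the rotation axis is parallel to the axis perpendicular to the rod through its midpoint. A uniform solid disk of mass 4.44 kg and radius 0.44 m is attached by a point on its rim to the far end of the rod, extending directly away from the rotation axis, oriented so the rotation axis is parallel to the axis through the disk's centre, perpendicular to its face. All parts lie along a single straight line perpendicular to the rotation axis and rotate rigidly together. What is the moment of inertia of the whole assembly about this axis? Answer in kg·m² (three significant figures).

43.5

Thin rod: I_cm = (1/12)ML² = (1/12)(0.58)(0.523)² = 0.013221 kg·m²; centre at d = 0.2615 m, so I = I_cm + Md² gives I = 0.013221 + (0.58)(0.2615)² = 0.052882 kg·m².
Thin rod: I_cm = (1/12)ML² = (1/12)(1.8)(0.919)² = 0.12668 kg·m²; centre at d = 0.2615 + 0.2615 + 0.4595 = 0.9825 m, so I = I_cm + Md² gives I = 0.12668 + (1.8)(0.9825)² = 1.8642 kg·m².
Thin rod: I_cm = (1/12)ML² = (1/12)(3.25)(0.735)² = 0.14631 kg·m²; centre at d = 0.2615 + 0.2615 + 0.4595 + 0.4595 + 0.3675 = 1.8095 m, so I = I_cm + Md² gives I = 0.14631 + (3.25)(1.8095)² = 10.788 kg·m².
Solid disk: I_cm = (1/2)MR² = (1/2)(4.44)(0.44)² = 0.42979 kg·m²; centre at d = 0.2615 + 0.2615 + 0.4595 + 0.4595 + 0.3675 + 0.3675 + 0.44 = 2.617 m, so I = I_cm + Md² gives I = 0.42979 + (4.44)(2.617)² = 30.838 kg·m².
Total I = 0.052882 + 1.8642 + 10.788 + 30.838 = 43.543 kg·m².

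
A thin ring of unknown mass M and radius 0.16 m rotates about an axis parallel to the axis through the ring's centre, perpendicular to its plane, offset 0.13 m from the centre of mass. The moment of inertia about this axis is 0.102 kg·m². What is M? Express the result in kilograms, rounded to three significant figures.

I = I_cm + Md² = MR² + Md² = M·[1·(0.16)² + (0.13)²] = M·0.0425.
So M = 0.102 / 0.0425 = 2.4 kg.

2.40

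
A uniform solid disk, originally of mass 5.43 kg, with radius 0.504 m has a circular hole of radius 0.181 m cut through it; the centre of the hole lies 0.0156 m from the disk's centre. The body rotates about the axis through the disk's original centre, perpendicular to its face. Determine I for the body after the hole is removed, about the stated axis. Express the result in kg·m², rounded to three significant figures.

0.678

Unpierced body about its centre: I₀ = (1/2)MR² = (1/2)(5.43)(0.504)² = 0.68965 kg·m².
The removed disk has mass m = M·(r/R)² = (5.43)(0.181/0.504)² = 0.70032 kg (same uniform areal density).
Its moment of inertia about the rotation axis (parallel-axis theorem): I_hole = (1/2)mr² + md² = (1/2)(0.70032)(0.181)² + (0.70032)(0.0156)² = 0.011642 kg·m².
Treating the hole as negative mass, I = I₀ − I_hole = 0.68965 − 0.011642 = 0.67801 kg·m².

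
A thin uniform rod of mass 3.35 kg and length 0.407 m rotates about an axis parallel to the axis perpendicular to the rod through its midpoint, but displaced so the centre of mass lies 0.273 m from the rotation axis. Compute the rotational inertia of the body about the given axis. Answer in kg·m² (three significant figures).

I_cm = (1/12)ML² = (1/12)(3.35)(0.407)² = 0.046244 kg·m²; centre at d = 0.273 m, so the parallel axis theorem gives I = 0.046244 + (3.35)(0.273)² = 0.29592 kg·m².

0.296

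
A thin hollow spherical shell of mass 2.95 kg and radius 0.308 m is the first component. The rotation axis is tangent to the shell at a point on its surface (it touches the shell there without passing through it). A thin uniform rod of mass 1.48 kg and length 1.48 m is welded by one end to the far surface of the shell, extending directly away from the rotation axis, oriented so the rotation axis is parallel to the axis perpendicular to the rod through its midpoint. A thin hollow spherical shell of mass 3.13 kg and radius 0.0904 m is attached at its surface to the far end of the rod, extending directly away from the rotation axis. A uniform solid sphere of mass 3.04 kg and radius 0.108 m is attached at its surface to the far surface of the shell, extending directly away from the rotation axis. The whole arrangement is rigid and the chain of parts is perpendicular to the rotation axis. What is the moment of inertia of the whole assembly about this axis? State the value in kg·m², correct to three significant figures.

Spherical shell: I_cm = (2/3)MR² = (2/3)(2.95)(0.308)² = 0.18657 kg·m²; centre at d = 0.308 m, so the parallel axis theorem gives I = 0.18657 + (2.95)(0.308)² = 0.46641 kg·m².
Thin rod: I_cm = (1/12)ML² = (1/12)(1.48)(1.48)² = 0.27015 kg·m²; centre at d = 0.308 + 0.308 + 0.74 = 1.356 m, so the parallel axis theorem gives I = 0.27015 + (1.48)(1.356)² = 2.9915 kg·m².
Spherical shell: I_cm = (2/3)MR² = (2/3)(3.13)(0.0904)² = 0.017053 kg·m²; centre at d = 0.308 + 0.308 + 0.74 + 0.74 + 0.0904 = 2.1864 m, so the parallel axis theorem gives I = 0.017053 + (3.13)(2.1864)² = 14.98 kg·m².
Solid sphere: I_cm = (2/5)MR² = (2/5)(3.04)(0.108)² = 0.014183 kg·m²; centre at d = 0.308 + 0.308 + 0.74 + 0.74 + 0.0904 + 0.0904 + 0.108 = 2.3848 m, so the parallel axis theorem gives I = 0.014183 + (3.04)(2.3848)² = 17.303 kg·m².
Total I = 0.46641 + 2.9915 + 14.98 + 17.303 = 35.741 kg·m².

35.7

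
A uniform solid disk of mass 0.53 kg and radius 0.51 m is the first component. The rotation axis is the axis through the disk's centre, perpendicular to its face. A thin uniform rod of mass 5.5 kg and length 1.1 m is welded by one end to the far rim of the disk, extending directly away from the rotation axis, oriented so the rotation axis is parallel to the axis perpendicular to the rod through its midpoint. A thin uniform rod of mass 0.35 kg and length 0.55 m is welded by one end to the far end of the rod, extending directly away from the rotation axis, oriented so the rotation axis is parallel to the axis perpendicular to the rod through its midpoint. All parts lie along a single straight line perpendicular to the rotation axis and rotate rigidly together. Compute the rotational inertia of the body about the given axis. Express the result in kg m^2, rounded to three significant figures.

Solid disk: I_cm = (1/2)MR² = (1/2)(0.53)(0.51)² = 0.068927 kg m^2; axis through the centre, so I = 0.068927 kg m^2.
Thin rod: I_cm = (1/12)ML² = (1/12)(5.5)(1.1)² = 0.55458 kg m^2; centre at d = 0.51 + 0.55 = 1.06 m, so the parallel axis theorem gives I = 0.55458 + (5.5)(1.06)² = 6.7344 kg m^2.
Thin rod: I_cm = (1/12)ML² = (1/12)(0.35)(0.55)² = 0.0088229 kg m^2; centre at d = 0.51 + 0.55 + 0.55 + 0.275 = 1.885 m, so the parallel axis theorem gives I = 0.0088229 + (0.35)(1.885)² = 1.2525 kg m^2.
Total I = 0.068927 + 6.7344 + 1.2525 = 8.0558 kg m^2.

8.06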